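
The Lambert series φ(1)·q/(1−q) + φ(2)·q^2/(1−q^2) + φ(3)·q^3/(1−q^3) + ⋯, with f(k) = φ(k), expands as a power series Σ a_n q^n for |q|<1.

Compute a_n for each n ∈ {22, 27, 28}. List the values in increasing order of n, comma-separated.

q^22  k|22↦φ(k): 22:10 11:10 2:1 1:1  a_22=22
q^27  k|27↦φ(k): 27:18 9:6 3:2 1:1  a_27=27
n=28: 28·1 14·2 7·4 4·7 2·14 1·28  φ→[12+6+6+2+1+1]=28

22, 27, 28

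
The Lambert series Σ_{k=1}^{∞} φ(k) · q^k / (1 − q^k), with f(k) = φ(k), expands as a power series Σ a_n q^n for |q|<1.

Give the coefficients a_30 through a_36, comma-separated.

[q^30] φ(30)=8,φ(15)=8,φ(10)=4,φ(6)=2,φ(5)=4,φ(3)=2,φ(2)=1,φ(1)=1 ⇒ 30
q^31  k|31↦φ(k): 31:30 1:1  a_31=31
[q^32] φ(1)=1,φ(2)=1,φ(4)=2,φ(8)=4,φ(16)=8,φ(32)=16 ⇒ 32
[q^33] φ(33)=20,φ(11)=10,φ(3)=2,φ(1)=1 ⇒ 33
q^34  k|34↦φ(k): 34:16 17:16 2:1 1:1  a_34=34
[q^35] φ(1)=1,φ(5)=4,φ(7)=6,φ(35)=24 ⇒ 35
q^36  k|36↦φ(k): 1:1 2:1 3:2 4:2 6:2 9:6 12:4 18:6 36:12  a_36=36

30, 31, 32, 33, 34, 35, 36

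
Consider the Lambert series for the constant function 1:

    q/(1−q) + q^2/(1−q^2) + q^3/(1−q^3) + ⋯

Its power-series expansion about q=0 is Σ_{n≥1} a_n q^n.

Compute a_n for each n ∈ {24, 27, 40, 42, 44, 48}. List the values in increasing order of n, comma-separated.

8, 4, 8, 8, 6, 10

q^24  k|24↦f(k): 1:1 2:1 3:1 4:1 6:1 8:1 12:1 24:1  a_24=8
q^27  k|27↦f(k): 1:1 3:1 9:1 27:1  a_27=4
n=40: 40·1 20·2 10·4 8·5 5·8 4·10 2·20 1·40  f→[1+1+1+1+1+1+1+1]=8
n=42: 1·42 2·21 3·14 6·7 7·6 14·3 21·2 42·1  f→[1+1+1+1+1+1+1+1]=8
n=44: 1·44 2·22 4·11 11·4 22·2 44·1  f→[1+1+1+1+1+1]=6
q^48  k|48↦f(k): 48:1 24:1 16:1 12:1 8:1 6:1 4:1 3:1 2:1 1:1  a_48=10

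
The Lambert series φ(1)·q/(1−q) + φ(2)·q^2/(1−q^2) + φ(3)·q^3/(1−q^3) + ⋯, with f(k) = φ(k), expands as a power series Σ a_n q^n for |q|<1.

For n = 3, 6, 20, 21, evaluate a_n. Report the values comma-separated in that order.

q^3  k|3↦φ(k): 1:1 3:2  a_3=3
n=6: 1·6 2·3 3·2 6·1  φ→[1+1+2+2]=6
[q^20] φ(1)=1,φ(2)=1,φ(4)=2,φ(5)=4,φ(10)=4,φ(20)=8 ⇒ 20
q^21  k|21↦φ(k): 1:1 3:2 7:6 21:12  a_21=21

3, 6, 20, 21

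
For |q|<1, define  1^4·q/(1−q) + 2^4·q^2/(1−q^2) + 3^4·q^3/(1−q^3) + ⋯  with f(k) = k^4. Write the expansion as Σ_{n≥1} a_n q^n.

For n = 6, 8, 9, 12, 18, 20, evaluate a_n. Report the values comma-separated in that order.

q^6  k|6↦f(k): 6:1296 3:81 2:16 1:1  a_6=1394
q^8  k|8↦f(k): 1:1 2:16 4:256 8:4096  a_8=4369
n=9: 9·1 3·3 1·9  f→[6561+81+1]=6643
n=12: 1·12 2·6 3·4 4·3 6·2 12·1  f→[1+16+81+256+1296+20736]=22386
n=18: 1·18 2·9 3·6 6·3 9·2 18·1  f→[1+16+81+1296+6561+104976]=112931
n=20: 1·20 2·10 4·5 5·4 10·2 20·1  f→[1+16+256+625+10000+160000]=170898

1394, 4369, 6643, 22386, 112931, 170898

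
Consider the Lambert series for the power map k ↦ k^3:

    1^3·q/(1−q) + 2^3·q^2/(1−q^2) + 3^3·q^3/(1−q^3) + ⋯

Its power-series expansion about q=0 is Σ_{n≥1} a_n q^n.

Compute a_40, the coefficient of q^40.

a_40 = 73710

q^40  k|40↦f(k): 1:1 2:8 4:64 5:125 8:512 10:1000 20:8000 40:64000  a_40=73710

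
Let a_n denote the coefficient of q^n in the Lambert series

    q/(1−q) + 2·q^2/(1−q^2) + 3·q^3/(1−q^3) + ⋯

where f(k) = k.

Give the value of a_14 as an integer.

a_14 = 24

n=14: 14·1 7·2 2·7 1·14  f→[14+7+2+1]=24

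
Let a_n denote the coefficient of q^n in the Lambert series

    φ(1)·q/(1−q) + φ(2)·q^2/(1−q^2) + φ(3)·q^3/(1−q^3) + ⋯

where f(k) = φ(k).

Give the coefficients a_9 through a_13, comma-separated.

q^9  k|9↦φ(k): 1:1 3:2 9:6  a_9=9
d|10:{1,2,5,10}  Σφ=1+1+4+4=10
[q^11] φ(11)=10,φ(1)=1 ⇒ 11
q^12  k|12↦φ(k): 1:1 2:1 3:2 4:2 6:2 12:4  a_12=12
[q^13] φ(1)=1,φ(13)=12 ⇒ 13

9, 10, 11, 12, 13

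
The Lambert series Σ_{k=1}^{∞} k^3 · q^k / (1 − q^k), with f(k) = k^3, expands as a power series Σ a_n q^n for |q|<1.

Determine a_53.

n=53: 53·1 1·53  f→[148877+1]=148878

a_53 = 148878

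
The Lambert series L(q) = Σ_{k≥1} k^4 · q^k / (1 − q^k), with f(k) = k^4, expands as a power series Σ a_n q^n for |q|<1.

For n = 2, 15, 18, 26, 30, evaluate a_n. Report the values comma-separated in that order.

[q^2] f(1)=1,f(2)=16 ⇒ 17
q^15  k|15↦f(k): 1:1 3:81 5:625 15:50625  a_15=51332
[q^18] f(18)=104976,f(9)=6561,f(6)=1296,f(3)=81,f(2)=16,f(1)=1 ⇒ 112931
n=26: 26·1 13·2 2·13 1·26  f→[456976+28561+16+1]=485554
q^30  k|30↦f(k): 30:810000 15:50625 10:10000 6:1296 5:625 3:81 2:16 1:1  a_30=872644

17, 51332, 112931, 485554, 872644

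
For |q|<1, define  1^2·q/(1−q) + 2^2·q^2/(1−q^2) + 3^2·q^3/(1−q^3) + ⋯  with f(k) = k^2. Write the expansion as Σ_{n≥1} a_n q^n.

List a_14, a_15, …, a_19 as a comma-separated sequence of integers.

n=14: 1·14 2·7 7·2 14·1  f→[1+4+49+196]=250
d|15:{15,5,3,1}  Σf=225+25+9+1=260
q^16  k|16↦f(k): 16:256 8:64 4:16 2:4 1:1  a_16=341
n=17: 17·1 1·17  f→[289+1]=290
d|18:{18,9,6,3,2,1}  Σf=324+81+36+9+4+1=455
n=19: 1·19 19·1  f→[1+361]=362

250, 260, 341, 290, 455, 362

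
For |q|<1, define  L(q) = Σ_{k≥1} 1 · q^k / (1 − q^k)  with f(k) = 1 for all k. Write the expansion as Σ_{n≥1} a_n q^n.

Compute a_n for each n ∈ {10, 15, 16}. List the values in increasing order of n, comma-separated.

4, 4, 5

q^10  k|10↦f(k): 1:1 2:1 5:1 10:1  a_10=4
[q^15] f(15)=1,f(5)=1,f(3)=1,f(1)=1 ⇒ 4
[q^16] f(1)=1,f(2)=1,f(4)=1,f(8)=1,f(16)=1 ⇒ 5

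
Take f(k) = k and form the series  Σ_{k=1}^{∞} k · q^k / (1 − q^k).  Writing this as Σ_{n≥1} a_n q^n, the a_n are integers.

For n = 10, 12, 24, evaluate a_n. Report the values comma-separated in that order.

[q^10] f(10)=10,f(5)=5,f(2)=2,f(1)=1 ⇒ 18
[q^12] f(12)=12,f(6)=6,f(4)=4,f(3)=3,f(2)=2,f(1)=1 ⇒ 28
d|24:{1,2,3,4,6,8,12,24}  Σf=1+2+3+4+6+8+12+24=60

18, 28, 60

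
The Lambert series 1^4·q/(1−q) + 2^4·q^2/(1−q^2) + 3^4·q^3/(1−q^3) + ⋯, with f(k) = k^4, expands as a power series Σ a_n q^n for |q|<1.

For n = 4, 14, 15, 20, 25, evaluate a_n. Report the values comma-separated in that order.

273, 40834, 51332, 170898, 391251

q^4  k|4↦f(k): 4:256 2:16 1:1  a_4=273
n=14: 14·1 7·2 2·7 1·14  f→[38416+2401+16+1]=40834
d|15:{15,5,3,1}  Σf=50625+625+81+1=51332
q^20  k|20↦f(k): 1:1 2:16 4:256 5:625 10:10000 20:160000  a_20=170898
[q^25] f(1)=1,f(5)=625,f(25)=390625 ⇒ 391251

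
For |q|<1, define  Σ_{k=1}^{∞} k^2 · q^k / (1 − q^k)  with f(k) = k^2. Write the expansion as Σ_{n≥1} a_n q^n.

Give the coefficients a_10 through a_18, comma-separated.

d|10:{1,2,5,10}  Σf=1+4+25+100=130
n=11: 11·1 1·11  f→[121+1]=122
n=12: 12·1 6·2 4·3 3·4 2·6 1·12  f→[144+36+16+9+4+1]=210
d|13:{1,13}  Σf=1+169=170
d|14:{1,2,7,14}  Σf=1+4+49+196=250
q^15  k|15↦f(k): 1:1 3:9 5:25 15:225  a_15=260
n=16: 16·1 8·2 4·4 2·8 1·16  f→[256+64+16+4+1]=341
[q^17] f(17)=289,f(1)=1 ⇒ 290
d|18:{18,9,6,3,2,1}  Σf=324+81+36+9+4+1=455

130, 122, 210, 170, 250, 260, 341, 290, 455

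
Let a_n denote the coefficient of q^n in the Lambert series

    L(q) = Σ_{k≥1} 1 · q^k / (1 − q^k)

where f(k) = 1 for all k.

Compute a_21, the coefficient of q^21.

n=21: 21·1 7·3 3·7 1·21  f→[1+1+1+1]=4

a_21 = 4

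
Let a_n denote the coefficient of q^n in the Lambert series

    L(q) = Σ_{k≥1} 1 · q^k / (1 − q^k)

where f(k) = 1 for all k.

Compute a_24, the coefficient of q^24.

a_24 = 8

n=24: 24·1 12·2 8·3 6·4 4·6 3·8 2·12 1·24  f→[1+1+1+1+1+1+1+1]=8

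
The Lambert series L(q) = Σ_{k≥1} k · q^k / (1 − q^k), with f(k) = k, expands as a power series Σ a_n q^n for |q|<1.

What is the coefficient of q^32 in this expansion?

a_32 = 63

n=32: 1·32 2·16 4·8 8·4 16·2 32·1  f→[1+2+4+8+16+32]=63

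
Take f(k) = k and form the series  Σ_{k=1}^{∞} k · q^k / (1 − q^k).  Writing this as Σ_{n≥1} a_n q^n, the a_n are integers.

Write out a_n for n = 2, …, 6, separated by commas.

3, 4, 7, 6, 12

q^2  k|2↦f(k): 1:1 2:2  a_2=3
n=3: 1·3 3·1  f→[1+3]=4
q^4  k|4↦f(k): 4:4 2:2 1:1  a_4=7
d|5:{5,1}  Σf=5+1=6
[q^6] f(1)=1,f(2)=2,f(3)=3,f(6)=6 ⇒ 12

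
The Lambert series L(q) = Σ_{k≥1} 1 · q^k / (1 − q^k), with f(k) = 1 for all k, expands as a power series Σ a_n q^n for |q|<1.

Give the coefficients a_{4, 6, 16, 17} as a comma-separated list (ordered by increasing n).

3, 4, 5, 2

q^4  k|4↦f(k): 1:1 2:1 4:1  a_4=3
d|6:{6,3,2,1}  Σf=1+1+1+1=4
d|16:{16,8,4,2,1}  Σf=1+1+1+1+1=5
d|17:{1,17}  Σf=1+1=2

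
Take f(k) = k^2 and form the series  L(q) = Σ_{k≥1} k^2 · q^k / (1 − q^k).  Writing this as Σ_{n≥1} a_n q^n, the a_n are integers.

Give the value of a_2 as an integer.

a_2 = 5

q^2  k|2↦f(k): 1:1 2:4  a_2=5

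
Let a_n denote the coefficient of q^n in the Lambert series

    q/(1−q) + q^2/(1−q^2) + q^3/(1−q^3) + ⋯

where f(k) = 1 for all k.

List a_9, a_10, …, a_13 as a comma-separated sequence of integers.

3, 4, 2, 6, 2

q^9  k|9↦f(k): 9:1 3:1 1:1  a_9=3
d|10:{10,5,2,1}  Σf=1+1+1+1=4
d|11:{1,11}  Σf=1+1=2
n=12: 1·12 2·6 3·4 4·3 6·2 12·1  f→[1+1+1+1+1+1]=6
n=13: 13·1 1·13  f→[1+1]=2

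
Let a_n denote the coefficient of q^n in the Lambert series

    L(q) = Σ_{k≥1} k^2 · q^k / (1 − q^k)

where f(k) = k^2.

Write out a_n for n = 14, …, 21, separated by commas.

n=14: 14·1 7·2 2·7 1·14  f→[196+49+4+1]=250
[q^15] f(1)=1,f(3)=9,f(5)=25,f(15)=225 ⇒ 260
[q^16] f(1)=1,f(2)=4,f(4)=16,f(8)=64,f(16)=256 ⇒ 341
d|17:{17,1}  Σf=289+1=290
n=18: 18·1 9·2 6·3 3·6 2·9 1·18  f→[324+81+36+9+4+1]=455
q^19  k|19↦f(k): 19:361 1:1  a_19=362
d|20:{20,10,5,4,2,1}  Σf=400+100+25+16+4+1=546
d|21:{21,7,3,1}  Σf=441+49+9+1=500

250, 260, 341, 290, 455, 362, 546, 500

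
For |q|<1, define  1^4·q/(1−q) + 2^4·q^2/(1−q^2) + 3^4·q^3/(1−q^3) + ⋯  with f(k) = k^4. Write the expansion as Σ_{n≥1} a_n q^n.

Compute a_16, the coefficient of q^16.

a_16 = 69905

n=16: 1·16 2·8 4·4 8·2 16·1  f→[1+16+256+4096+65536]=69905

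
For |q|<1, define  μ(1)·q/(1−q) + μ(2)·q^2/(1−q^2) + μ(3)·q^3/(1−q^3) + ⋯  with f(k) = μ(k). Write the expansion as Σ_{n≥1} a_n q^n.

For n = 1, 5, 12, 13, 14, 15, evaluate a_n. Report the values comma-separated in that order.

1, 0, 0, 0, 0, 0

[q^1] μ(1)=1 ⇒ 1
q^5  k|5↦μ(k): 5:-1 1:1  a_5=0
[q^12] μ(12)=0,μ(6)=1,μ(4)=0,μ(3)=-1,μ(2)=-1,μ(1)=1 ⇒ 0
[q^13] μ(13)=-1,μ(1)=1 ⇒ 0
d|14:{14,7,2,1}  Σμ=1+(-1)+(-1)+1=0
[q^15] μ(1)=1,μ(3)=-1,μ(5)=-1,μ(15)=1 ⇒ 0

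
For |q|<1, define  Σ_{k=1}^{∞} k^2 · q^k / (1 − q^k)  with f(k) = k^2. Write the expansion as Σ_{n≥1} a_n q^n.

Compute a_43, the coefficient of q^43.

q^43  k|43↦f(k): 1:1 43:1849  a_43=1850

a_43 = 1850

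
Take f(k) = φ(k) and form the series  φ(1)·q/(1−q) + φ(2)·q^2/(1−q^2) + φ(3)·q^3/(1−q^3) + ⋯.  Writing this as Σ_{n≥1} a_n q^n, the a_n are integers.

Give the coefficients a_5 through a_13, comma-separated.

[q^5] φ(1)=1,φ(5)=4 ⇒ 5
q^6  k|6↦φ(k): 6:2 3:2 2:1 1:1  a_6=6
q^7  k|7↦φ(k): 7:6 1:1  a_7=7
d|8:{1,2,4,8}  Σφ=1+1+2+4=8
[q^9] φ(1)=1,φ(3)=2,φ(9)=6 ⇒ 9
n=10: 1·10 2·5 5·2 10·1  φ→[1+1+4+4]=10
n=11: 1·11 11·1  φ→[1+10]=11
n=12: 1·12 2·6 3·4 4·3 6·2 12·1  φ→[1+1+2+2+2+4]=12
q^13  k|13↦φ(k): 13:12 1:1  a_13=13

5, 6, 7, 8, 9, 10, 11, 12, 13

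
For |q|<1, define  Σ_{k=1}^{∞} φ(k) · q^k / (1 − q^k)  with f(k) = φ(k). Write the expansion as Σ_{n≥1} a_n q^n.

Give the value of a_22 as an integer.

[q^22] φ(1)=1,φ(2)=1,φ(11)=10,φ(22)=10 ⇒ 22

a_22 = 22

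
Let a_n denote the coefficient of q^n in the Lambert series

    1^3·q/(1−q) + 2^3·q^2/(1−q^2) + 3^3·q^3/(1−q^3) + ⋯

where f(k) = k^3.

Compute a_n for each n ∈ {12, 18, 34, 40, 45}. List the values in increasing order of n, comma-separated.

2044, 6813, 44226, 73710, 95382

q^12  k|12↦f(k): 12:1728 6:216 4:64 3:27 2:8 1:1  a_12=2044
[q^18] f(1)=1,f(2)=8,f(3)=27,f(6)=216,f(9)=729,f(18)=5832 ⇒ 6813
n=34: 1·34 2·17 17·2 34·1  f→[1+8+4913+39304]=44226
q^40  k|40↦f(k): 40:64000 20:8000 10:1000 8:512 5:125 4:64 2:8 1:1  a_40=73710
q^45  k|45↦f(k): 45:91125 15:3375 9:729 5:125 3:27 1:1  a_45=95382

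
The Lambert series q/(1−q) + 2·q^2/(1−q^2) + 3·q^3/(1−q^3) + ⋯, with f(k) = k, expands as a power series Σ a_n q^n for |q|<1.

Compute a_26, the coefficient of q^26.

d|26:{26,13,2,1}  Σf=26+13+2+1=42

a_26 = 42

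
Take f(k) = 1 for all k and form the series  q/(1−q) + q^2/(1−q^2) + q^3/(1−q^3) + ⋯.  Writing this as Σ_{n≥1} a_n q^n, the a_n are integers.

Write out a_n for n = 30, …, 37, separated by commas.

d|30:{1,2,3,5,6,10,15,30}  Σf=1+1+1+1+1+1+1+1=8
q^31  k|31↦f(k): 31:1 1:1  a_31=2
q^32  k|32↦f(k): 1:1 2:1 4:1 8:1 16:1 32:1  a_32=6
n=33: 33·1 11·3 3·11 1·33  f→[1+1+1+1]=4
d|34:{34,17,2,1}  Σf=1+1+1+1=4
q^35  k|35↦f(k): 35:1 7:1 5:1 1:1  a_35=4
[q^36] f(36)=1,f(18)=1,f(12)=1,f(9)=1,f(6)=1,f(4)=1,f(3)=1,f(2)=1,f(1)=1 ⇒ 9
d|37:{1,37}  Σf=1+1=2

8, 2, 6, 4, 4, 4, 9, 2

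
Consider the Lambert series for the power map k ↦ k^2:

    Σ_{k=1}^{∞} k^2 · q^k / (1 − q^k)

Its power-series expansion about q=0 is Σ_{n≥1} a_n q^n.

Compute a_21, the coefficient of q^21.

[q^21] f(1)=1,f(3)=9,f(7)=49,f(21)=441 ⇒ 500

a_21 = 500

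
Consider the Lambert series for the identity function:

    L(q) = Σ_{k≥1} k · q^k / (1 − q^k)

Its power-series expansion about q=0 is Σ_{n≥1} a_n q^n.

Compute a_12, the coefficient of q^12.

q^12  k|12↦f(k): 12:12 6:6 4:4 3:3 2:2 1:1  a_12=28

a_12 = 28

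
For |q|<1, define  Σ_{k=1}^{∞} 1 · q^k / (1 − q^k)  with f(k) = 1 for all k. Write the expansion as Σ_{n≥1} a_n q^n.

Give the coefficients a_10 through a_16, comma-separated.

4, 2, 6, 2, 4, 4, 5

n=10: 10·1 5·2 2·5 1·10  f→[1+1+1+1]=4
d|11:{1,11}  Σf=1+1=2
n=12: 12·1 6·2 4·3 3·4 2·6 1·12  f→[1+1+1+1+1+1]=6
[q^13] f(13)=1,f(1)=1 ⇒ 2
q^14  k|14↦f(k): 14:1 7:1 2:1 1:1  a_14=4
q^15  k|15↦f(k): 15:1 5:1 3:1 1:1  a_15=4
q^16  k|16↦f(k): 1:1 2:1 4:1 8:1 16:1  a_16=5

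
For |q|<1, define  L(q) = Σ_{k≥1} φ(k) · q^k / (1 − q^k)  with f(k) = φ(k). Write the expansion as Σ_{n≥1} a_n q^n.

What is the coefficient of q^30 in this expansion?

[q^30] φ(1)=1,φ(2)=1,φ(3)=2,φ(5)=4,φ(6)=2,φ(10)=4,φ(15)=8,φ(30)=8 ⇒ 30

a_30 = 30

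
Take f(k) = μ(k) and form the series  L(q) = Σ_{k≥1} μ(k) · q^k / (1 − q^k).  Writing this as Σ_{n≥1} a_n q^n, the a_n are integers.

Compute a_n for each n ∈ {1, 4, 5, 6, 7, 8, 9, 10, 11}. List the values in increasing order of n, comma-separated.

n=1: 1·1  μ→[1]=1
n=4: 4·1 2·2 1·4  μ→[0+(-1)+1]=0
d|5:{5,1}  Σμ=(-1)+1=0
q^6  k|6↦μ(k): 1:1 2:-1 3:-1 6:1  a_6=0
d|7:{1,7}  Σμ=1+(-1)=0
n=8: 8·1 4·2 2·4 1·8  μ→[0+0+(-1)+1]=0
[q^9] μ(9)=0,μ(3)=-1,μ(1)=1 ⇒ 0
q^10  k|10↦μ(k): 10:1 5:-1 2:-1 1:1  a_10=0
[q^11] μ(11)=-1,μ(1)=1 ⇒ 0

1, 0, 0, 0, 0, 0, 0, 0, 0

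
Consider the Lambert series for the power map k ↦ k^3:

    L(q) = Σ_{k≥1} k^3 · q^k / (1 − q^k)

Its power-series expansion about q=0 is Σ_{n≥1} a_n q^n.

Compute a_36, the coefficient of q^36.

a_36 = 55261

[q^36] f(1)=1,f(2)=8,f(3)=27,f(4)=64,f(6)=216,f(9)=729,f(12)=1728,f(18)=5832,f(36)=46656 ⇒ 55261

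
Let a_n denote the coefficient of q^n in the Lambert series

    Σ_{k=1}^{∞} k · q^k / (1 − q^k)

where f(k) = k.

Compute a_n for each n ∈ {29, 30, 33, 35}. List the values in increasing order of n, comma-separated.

30, 72, 48, 48

q^29  k|29↦f(k): 1:1 29:29  a_29=30
n=30: 1·30 2·15 3·10 5·6 6·5 10·3 15·2 30·1  f→[1+2+3+5+6+10+15+30]=72
q^33  k|33↦f(k): 33:33 11:11 3:3 1:1  a_33=48
q^35  k|35↦f(k): 35:35 7:7 5:5 1:1  a_35=48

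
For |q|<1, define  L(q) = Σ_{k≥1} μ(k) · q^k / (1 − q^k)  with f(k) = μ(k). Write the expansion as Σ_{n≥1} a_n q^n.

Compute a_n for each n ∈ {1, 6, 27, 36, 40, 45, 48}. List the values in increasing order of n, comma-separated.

q^1  k|1↦μ(k): 1:1  a_1=1
[q^6] μ(6)=1,μ(3)=-1,μ(2)=-1,μ(1)=1 ⇒ 0
n=27: 1·27 3·9 9·3 27·1  μ→[1+(-1)+0+0]=0
n=36: 36·1 18·2 12·3 9·4 6·6 4·9 3·12 2·18 1·36  μ→[0+0+0+0+1+0+(-1)+(-1)+1]=0
q^40  k|40↦μ(k): 1:1 2:-1 4:0 5:-1 8:0 10:1 20:0 40:0  a_40=0
[q^45] μ(45)=0,μ(15)=1,μ(9)=0,μ(5)=-1,μ(3)=-1,μ(1)=1 ⇒ 0
d|48:{48,24,16,12,8,6,4,3,2,1}  Σμ=0+0+0+0+0+1+0+(-1)+(-1)+1=0

1, 0, 0, 0, 0, 0, 0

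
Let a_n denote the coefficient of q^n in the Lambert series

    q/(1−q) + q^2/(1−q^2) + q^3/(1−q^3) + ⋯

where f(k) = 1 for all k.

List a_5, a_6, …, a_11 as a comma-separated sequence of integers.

q^5  k|5↦f(k): 1:1 5:1  a_5=2
[q^6] f(1)=1,f(2)=1,f(3)=1,f(6)=1 ⇒ 4
d|7:{1,7}  Σf=1+1=2
d|8:{1,2,4,8}  Σf=1+1+1+1=4
n=9: 1·9 3·3 9·1  f→[1+1+1]=3
[q^10] f(10)=1,f(5)=1,f(2)=1,f(1)=1 ⇒ 4
n=11: 11·1 1·11  f→[1+1]=2

2, 4, 2, 4, 3, 4, 2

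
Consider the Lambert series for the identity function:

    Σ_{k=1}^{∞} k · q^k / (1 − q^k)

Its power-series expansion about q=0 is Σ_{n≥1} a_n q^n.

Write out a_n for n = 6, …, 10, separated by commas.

n=6: 1·6 2·3 3·2 6·1  f→[1+2+3+6]=12
[q^7] f(7)=7,f(1)=1 ⇒ 8
q^8  k|8↦f(k): 8:8 4:4 2:2 1:1  a_8=15
d|9:{1,3,9}  Σf=1+3+9=13
d|10:{10,5,2,1}  Σf=10+5+2+1=18

12, 8, 15, 13, 18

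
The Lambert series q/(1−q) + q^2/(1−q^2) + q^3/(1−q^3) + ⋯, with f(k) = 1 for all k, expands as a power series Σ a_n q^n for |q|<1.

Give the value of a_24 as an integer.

a_24 = 8

q^24  k|24↦f(k): 1:1 2:1 3:1 4:1 6:1 8:1 12:1 24:1  a_24=8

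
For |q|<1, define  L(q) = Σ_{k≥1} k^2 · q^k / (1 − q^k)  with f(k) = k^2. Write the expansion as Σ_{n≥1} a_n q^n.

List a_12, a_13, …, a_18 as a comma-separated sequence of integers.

210, 170, 250, 260, 341, 290, 455

n=12: 1·12 2·6 3·4 4·3 6·2 12·1  f→[1+4+9+16+36+144]=210
d|13:{13,1}  Σf=169+1=170
q^14  k|14↦f(k): 1:1 2:4 7:49 14:196  a_14=250
[q^15] f(15)=225,f(5)=25,f(3)=9,f(1)=1 ⇒ 260
n=16: 1·16 2·8 4·4 8·2 16·1  f→[1+4+16+64+256]=341
q^17  k|17↦f(k): 1:1 17:289  a_17=290
q^18  k|18↦f(k): 18:324 9:81 6:36 3:9 2:4 1:1  a_18=455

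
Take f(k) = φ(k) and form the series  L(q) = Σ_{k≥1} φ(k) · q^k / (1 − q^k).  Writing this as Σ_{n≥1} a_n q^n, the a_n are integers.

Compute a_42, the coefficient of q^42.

q^42  k|42↦φ(k): 42:12 21:12 14:6 7:6 6:2 3:2 2:1 1:1  a_42=42

a_42 = 42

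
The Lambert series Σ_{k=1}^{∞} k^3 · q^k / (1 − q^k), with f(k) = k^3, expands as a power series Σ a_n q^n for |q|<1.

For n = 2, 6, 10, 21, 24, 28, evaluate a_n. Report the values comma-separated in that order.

9, 252, 1134, 9632, 16380, 25112

d|2:{1,2}  Σf=1+8=9
d|6:{1,2,3,6}  Σf=1+8+27+216=252
q^10  k|10↦f(k): 1:1 2:8 5:125 10:1000  a_10=1134
d|21:{1,3,7,21}  Σf=1+27+343+9261=9632
n=24: 1·24 2·12 3·8 4·6 6·4 8·3 12·2 24·1  f→[1+8+27+64+216+512+1728+13824]=16380
q^28  k|28↦f(k): 28:21952 14:2744 7:343 4:64 2:8 1:1  a_28=25112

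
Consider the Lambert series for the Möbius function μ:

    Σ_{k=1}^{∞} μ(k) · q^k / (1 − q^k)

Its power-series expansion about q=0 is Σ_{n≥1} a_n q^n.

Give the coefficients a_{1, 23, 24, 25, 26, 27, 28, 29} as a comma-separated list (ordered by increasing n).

1, 0, 0, 0, 0, 0, 0, 0

[q^1] μ(1)=1 ⇒ 1
n=23: 23·1 1·23  μ→[(-1)+1]=0
d|24:{1,2,3,4,6,8,12,24}  Σμ=1+(-1)+(-1)+0+1+0+0+0=0
d|25:{1,5,25}  Σμ=1+(-1)+0=0
q^26  k|26↦μ(k): 1:1 2:-1 13:-1 26:1  a_26=0
d|27:{1,3,9,27}  Σμ=1+(-1)+0+0=0
[q^28] μ(1)=1,μ(2)=-1,μ(4)=0,μ(7)=-1,μ(14)=1,μ(28)=0 ⇒ 0
d|29:{1,29}  Σμ=1+(-1)=0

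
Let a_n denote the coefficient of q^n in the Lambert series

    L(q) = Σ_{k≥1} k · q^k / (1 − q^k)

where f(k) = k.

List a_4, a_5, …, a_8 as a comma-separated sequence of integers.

7, 6, 12, 8, 15

q^4  k|4↦f(k): 1:1 2:2 4:4  a_4=7
d|5:{1,5}  Σf=1+5=6
q^6  k|6↦f(k): 1:1 2:2 3:3 6:6  a_6=12
q^7  k|7↦f(k): 7:7 1:1  a_7=8
[q^8] f(1)=1,f(2)=2,f(4)=4,f(8)=8 ⇒ 15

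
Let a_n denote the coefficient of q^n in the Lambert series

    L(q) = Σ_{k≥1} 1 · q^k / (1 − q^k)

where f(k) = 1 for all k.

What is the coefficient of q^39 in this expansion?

a_39 = 4

d|39:{1,3,13,39}  Σf=1+1+1+1=4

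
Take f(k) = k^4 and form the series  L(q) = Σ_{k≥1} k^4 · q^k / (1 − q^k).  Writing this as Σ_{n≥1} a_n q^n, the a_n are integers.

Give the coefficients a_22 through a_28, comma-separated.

248914, 279842, 358258, 391251, 485554, 538084, 655746

d|22:{22,11,2,1}  Σf=234256+14641+16+1=248914
q^23  k|23↦f(k): 23:279841 1:1  a_23=279842
q^24  k|24↦f(k): 1:1 2:16 3:81 4:256 6:1296 8:4096 12:20736 24:331776  a_24=358258
[q^25] f(25)=390625,f(5)=625,f(1)=1 ⇒ 391251
[q^26] f(26)=456976,f(13)=28561,f(2)=16,f(1)=1 ⇒ 485554
[q^27] f(1)=1,f(3)=81,f(9)=6561,f(27)=531441 ⇒ 538084
[q^28] f(28)=614656,f(14)=38416,f(7)=2401,f(4)=256,f(2)=16,f(1)=1 ⇒ 655746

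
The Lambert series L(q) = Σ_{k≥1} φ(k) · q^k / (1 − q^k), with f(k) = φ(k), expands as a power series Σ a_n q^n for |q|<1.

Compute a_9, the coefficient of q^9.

[q^9] φ(9)=6,φ(3)=2,φ(1)=1 ⇒ 9

a_9 = 9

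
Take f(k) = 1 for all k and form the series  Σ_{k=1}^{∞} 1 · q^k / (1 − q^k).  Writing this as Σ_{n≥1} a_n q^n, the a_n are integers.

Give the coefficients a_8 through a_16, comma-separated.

n=8: 1·8 2·4 4·2 8·1  f→[1+1+1+1]=4
[q^9] f(1)=1,f(3)=1,f(9)=1 ⇒ 3
n=10: 1·10 2·5 5·2 10·1  f→[1+1+1+1]=4
[q^11] f(1)=1,f(11)=1 ⇒ 2
n=12: 1·12 2·6 3·4 4·3 6·2 12·1  f→[1+1+1+1+1+1]=6
n=13: 13·1 1·13  f→[1+1]=2
[q^14] f(14)=1,f(7)=1,f(2)=1,f(1)=1 ⇒ 4
q^15  k|15↦f(k): 1:1 3:1 5:1 15:1  a_15=4
n=16: 16·1 8·2 4·4 2·8 1·16  f→[1+1+1+1+1]=5

4, 3, 4, 2, 6, 2, 4, 4, 5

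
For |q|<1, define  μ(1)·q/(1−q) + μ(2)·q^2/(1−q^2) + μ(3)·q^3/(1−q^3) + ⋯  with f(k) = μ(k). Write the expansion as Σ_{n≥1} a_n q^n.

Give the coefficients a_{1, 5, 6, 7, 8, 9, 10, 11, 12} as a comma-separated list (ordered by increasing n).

1, 0, 0, 0, 0, 0, 0, 0, 0

d|1:{1}  Σμ=1=1
q^5  k|5↦μ(k): 1:1 5:-1  a_5=0
q^6  k|6↦μ(k): 1:1 2:-1 3:-1 6:1  a_6=0
d|7:{7,1}  Σμ=(-1)+1=0
q^8  k|8↦μ(k): 1:1 2:-1 4:0 8:0  a_8=0
d|9:{9,3,1}  Σμ=0+(-1)+1=0
d|10:{10,5,2,1}  Σμ=1+(-1)+(-1)+1=0
d|11:{11,1}  Σμ=(-1)+1=0
q^12  k|12↦μ(k): 12:0 6:1 4:0 3:-1 2:-1 1:1  a_12=0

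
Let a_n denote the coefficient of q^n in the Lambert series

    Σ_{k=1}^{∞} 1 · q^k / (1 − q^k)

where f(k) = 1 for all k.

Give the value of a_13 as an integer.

[q^13] f(1)=1,f(13)=1 ⇒ 2

a_13 = 2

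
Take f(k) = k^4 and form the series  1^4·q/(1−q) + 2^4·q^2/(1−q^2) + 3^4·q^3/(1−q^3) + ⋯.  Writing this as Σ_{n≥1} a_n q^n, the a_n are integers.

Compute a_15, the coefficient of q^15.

a_15 = 51332

d|15:{15,5,3,1}  Σf=50625+625+81+1=51332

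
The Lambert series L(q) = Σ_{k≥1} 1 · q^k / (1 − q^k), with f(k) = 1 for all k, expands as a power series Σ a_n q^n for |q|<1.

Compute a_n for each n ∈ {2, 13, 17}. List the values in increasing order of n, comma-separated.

q^2  k|2↦f(k): 1:1 2:1  a_2=2
[q^13] f(1)=1,f(13)=1 ⇒ 2
n=17: 1·17 17·1  f→[1+1]=2

2, 2, 2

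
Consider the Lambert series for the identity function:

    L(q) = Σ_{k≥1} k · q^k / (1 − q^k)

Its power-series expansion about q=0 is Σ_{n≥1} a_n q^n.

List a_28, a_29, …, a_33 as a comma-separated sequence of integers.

56, 30, 72, 32, 63, 48

n=28: 28·1 14·2 7·4 4·7 2·14 1·28  f→[28+14+7+4+2+1]=56
q^29  k|29↦f(k): 29:29 1:1  a_29=30
q^30  k|30↦f(k): 30:30 15:15 10:10 6:6 5:5 3:3 2:2 1:1  a_30=72
n=31: 31·1 1·31  f→[31+1]=32
n=32: 32·1 16·2 8·4 4·8 2·16 1·32  f→[32+16+8+4+2+1]=63
[q^33] f(1)=1,f(3)=3,f(11)=11,f(33)=33 ⇒ 48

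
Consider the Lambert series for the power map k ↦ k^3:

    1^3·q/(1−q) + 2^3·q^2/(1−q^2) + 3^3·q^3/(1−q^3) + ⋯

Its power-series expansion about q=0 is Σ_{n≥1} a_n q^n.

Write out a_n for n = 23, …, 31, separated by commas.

q^23  k|23↦f(k): 1:1 23:12167  a_23=12168
d|24:{1,2,3,4,6,8,12,24}  Σf=1+8+27+64+216+512+1728+13824=16380
d|25:{25,5,1}  Σf=15625+125+1=15751
d|26:{26,13,2,1}  Σf=17576+2197+8+1=19782
[q^27] f(27)=19683,f(9)=729,f(3)=27,f(1)=1 ⇒ 20440
n=28: 1·28 2·14 4·7 7·4 14·2 28·1  f→[1+8+64+343+2744+21952]=25112
n=29: 29·1 1·29  f→[24389+1]=24390
d|30:{1,2,3,5,6,10,15,30}  Σf=1+8+27+125+216+1000+3375+27000=31752
n=31: 1·31 31·1  f→[1+29791]=29792

12168, 16380, 15751, 19782, 20440, 25112, 24390, 31752, 29792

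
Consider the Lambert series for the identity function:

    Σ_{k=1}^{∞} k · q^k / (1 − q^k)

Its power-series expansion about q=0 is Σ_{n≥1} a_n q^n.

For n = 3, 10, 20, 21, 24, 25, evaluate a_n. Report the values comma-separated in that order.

q^3  k|3↦f(k): 1:1 3:3  a_3=4
d|10:{1,2,5,10}  Σf=1+2+5+10=18
[q^20] f(1)=1,f(2)=2,f(4)=4,f(5)=5,f(10)=10,f(20)=20 ⇒ 42
[q^21] f(1)=1,f(3)=3,f(7)=7,f(21)=21 ⇒ 32
[q^24] f(1)=1,f(2)=2,f(3)=3,f(4)=4,f(6)=6,f(8)=8,f(12)=12,f(24)=24 ⇒ 60
d|25:{25,5,1}  Σf=25+5+1=31

4, 18, 42, 32, 60, 31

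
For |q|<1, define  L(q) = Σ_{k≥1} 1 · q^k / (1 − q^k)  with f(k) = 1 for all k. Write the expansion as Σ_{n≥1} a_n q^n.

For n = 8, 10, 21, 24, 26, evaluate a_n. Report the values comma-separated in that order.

4, 4, 4, 8, 4

d|8:{1,2,4,8}  Σf=1+1+1+1=4
d|10:{1,2,5,10}  Σf=1+1+1+1=4
[q^21] f(21)=1,f(7)=1,f(3)=1,f(1)=1 ⇒ 4
[q^24] f(1)=1,f(2)=1,f(3)=1,f(4)=1,f(6)=1,f(8)=1,f(12)=1,f(24)=1 ⇒ 8
[q^26] f(1)=1,f(2)=1,f(13)=1,f(26)=1 ⇒ 4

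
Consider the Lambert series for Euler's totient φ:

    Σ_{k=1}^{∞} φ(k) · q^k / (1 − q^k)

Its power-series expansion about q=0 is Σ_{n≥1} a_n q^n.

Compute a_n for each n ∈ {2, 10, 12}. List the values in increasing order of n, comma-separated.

[q^2] φ(2)=1,φ(1)=1 ⇒ 2
n=10: 1·10 2·5 5·2 10·1  φ→[1+1+4+4]=10
[q^12] φ(12)=4,φ(6)=2,φ(4)=2,φ(3)=2,φ(2)=1,φ(1)=1 ⇒ 12

2, 10, 12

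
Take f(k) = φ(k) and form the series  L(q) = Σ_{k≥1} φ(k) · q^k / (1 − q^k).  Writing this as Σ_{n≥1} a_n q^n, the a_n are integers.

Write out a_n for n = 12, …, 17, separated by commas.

n=12: 12·1 6·2 4·3 3·4 2·6 1·12  φ→[4+2+2+2+1+1]=12
q^13  k|13↦φ(k): 1:1 13:12  a_13=13
d|14:{1,2,7,14}  Σφ=1+1+6+6=14
[q^15] φ(15)=8,φ(5)=4,φ(3)=2,φ(1)=1 ⇒ 15
n=16: 16·1 8·2 4·4 2·8 1·16  φ→[8+4+2+1+1]=16
d|17:{17,1}  Σφ=16+1=17

12, 13, 14, 15, 16, 17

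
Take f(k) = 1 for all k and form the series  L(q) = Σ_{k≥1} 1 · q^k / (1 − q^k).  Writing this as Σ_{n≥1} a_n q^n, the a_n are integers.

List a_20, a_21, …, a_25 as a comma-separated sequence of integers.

[q^20] f(1)=1,f(2)=1,f(4)=1,f(5)=1,f(10)=1,f(20)=1 ⇒ 6
q^21  k|21↦f(k): 1:1 3:1 7:1 21:1  a_21=4
[q^22] f(22)=1,f(11)=1,f(2)=1,f(1)=1 ⇒ 4
n=23: 23·1 1·23  f→[1+1]=2
q^24  k|24↦f(k): 24:1 12:1 8:1 6:1 4:1 3:1 2:1 1:1  a_24=8
n=25: 1·25 5·5 25·1  f→[1+1+1]=3

6, 4, 4, 2, 8, 3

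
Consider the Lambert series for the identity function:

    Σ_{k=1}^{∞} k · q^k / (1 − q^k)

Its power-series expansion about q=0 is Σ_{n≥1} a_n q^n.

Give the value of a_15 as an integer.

q^15  k|15↦f(k): 1:1 3:3 5:5 15:15  a_15=24

a_15 = 24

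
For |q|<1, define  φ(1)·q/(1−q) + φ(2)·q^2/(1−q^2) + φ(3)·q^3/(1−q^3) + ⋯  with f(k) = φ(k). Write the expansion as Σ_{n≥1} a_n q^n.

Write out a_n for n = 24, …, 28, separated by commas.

[q^24] φ(1)=1,φ(2)=1,φ(3)=2,φ(4)=2,φ(6)=2,φ(8)=4,φ(12)=4,φ(24)=8 ⇒ 24
[q^25] φ(25)=20,φ(5)=4,φ(1)=1 ⇒ 25
[q^26] φ(1)=1,φ(2)=1,φ(13)=12,φ(26)=12 ⇒ 26
d|27:{27,9,3,1}  Σφ=18+6+2+1=27
d|28:{1,2,4,7,14,28}  Σφ=1+1+2+6+6+12=28

24, 25, 26, 27, 28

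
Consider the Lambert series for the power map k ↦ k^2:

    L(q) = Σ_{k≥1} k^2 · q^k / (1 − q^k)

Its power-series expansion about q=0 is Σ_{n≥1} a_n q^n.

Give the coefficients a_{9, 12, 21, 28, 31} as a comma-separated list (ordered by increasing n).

91, 210, 500, 1050, 962

[q^9] f(1)=1,f(3)=9,f(9)=81 ⇒ 91
d|12:{1,2,3,4,6,12}  Σf=1+4+9+16+36+144=210
q^21  k|21↦f(k): 1:1 3:9 7:49 21:441  a_21=500
d|28:{1,2,4,7,14,28}  Σf=1+4+16+49+196+784=1050
n=31: 31·1 1·31  f→[961+1]=962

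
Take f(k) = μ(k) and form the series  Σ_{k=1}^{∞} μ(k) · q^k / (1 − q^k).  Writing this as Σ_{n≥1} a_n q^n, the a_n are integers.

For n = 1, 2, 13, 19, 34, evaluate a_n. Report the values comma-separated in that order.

1, 0, 0, 0, 0

q^1  k|1↦μ(k): 1:1  a_1=1
n=2: 2·1 1·2  μ→[(-1)+1]=0
[q^13] μ(1)=1,μ(13)=-1 ⇒ 0
[q^19] μ(1)=1,μ(19)=-1 ⇒ 0
[q^34] μ(34)=1,μ(17)=-1,μ(2)=-1,μ(1)=1 ⇒ 0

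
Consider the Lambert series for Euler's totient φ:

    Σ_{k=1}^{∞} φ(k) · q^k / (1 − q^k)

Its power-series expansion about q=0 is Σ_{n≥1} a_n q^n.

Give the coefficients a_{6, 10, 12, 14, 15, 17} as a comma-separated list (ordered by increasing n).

q^6  k|6↦φ(k): 1:1 2:1 3:2 6:2  a_6=6
q^10  k|10↦φ(k): 1:1 2:1 5:4 10:4  a_10=10
n=12: 1·12 2·6 3·4 4·3 6·2 12·1  φ→[1+1+2+2+2+4]=12
d|14:{14,7,2,1}  Σφ=6+6+1+1=14
d|15:{1,3,5,15}  Σφ=1+2+4+8=15
d|17:{17,1}  Σφ=16+1=17

6, 10, 12, 14, 15, 17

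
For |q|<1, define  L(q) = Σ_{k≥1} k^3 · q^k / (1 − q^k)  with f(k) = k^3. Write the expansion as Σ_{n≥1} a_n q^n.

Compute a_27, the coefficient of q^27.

[q^27] f(1)=1,f(3)=27,f(9)=729,f(27)=19683 ⇒ 20440

a_27 = 20440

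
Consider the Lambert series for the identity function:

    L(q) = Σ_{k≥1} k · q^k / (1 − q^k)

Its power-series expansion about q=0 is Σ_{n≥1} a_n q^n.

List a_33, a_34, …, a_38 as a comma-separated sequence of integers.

d|33:{1,3,11,33}  Σf=1+3+11+33=48
q^34  k|34↦f(k): 34:34 17:17 2:2 1:1  a_34=54
d|35:{1,5,7,35}  Σf=1+5+7+35=48
q^36  k|36↦f(k): 1:1 2:2 3:3 4:4 6:6 9:9 12:12 18:18 36:36  a_36=91
q^37  k|37↦f(k): 37:37 1:1  a_37=38
n=38: 38·1 19·2 2·19 1·38  f→[38+19+2+1]=60

48, 54, 48, 91, 38, 60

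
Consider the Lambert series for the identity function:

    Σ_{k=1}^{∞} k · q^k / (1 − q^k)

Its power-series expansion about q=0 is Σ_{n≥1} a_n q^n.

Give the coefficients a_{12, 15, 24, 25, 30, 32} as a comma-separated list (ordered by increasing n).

28, 24, 60, 31, 72, 63

q^12  k|12↦f(k): 1:1 2:2 3:3 4:4 6:6 12:12  a_12=28
[q^15] f(15)=15,f(5)=5,f(3)=3,f(1)=1 ⇒ 24
q^24  k|24↦f(k): 1:1 2:2 3:3 4:4 6:6 8:8 12:12 24:24  a_24=60
n=25: 1·25 5·5 25·1  f→[1+5+25]=31
n=30: 1·30 2·15 3·10 5·6 6·5 10·3 15·2 30·1  f→[1+2+3+5+6+10+15+30]=72
q^32  k|32↦f(k): 32:32 16:16 8:8 4:4 2:2 1:1  a_32=63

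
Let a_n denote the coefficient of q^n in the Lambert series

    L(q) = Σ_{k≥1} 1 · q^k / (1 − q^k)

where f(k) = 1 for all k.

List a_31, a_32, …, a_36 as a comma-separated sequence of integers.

d|31:{31,1}  Σf=1+1=2
d|32:{32,16,8,4,2,1}  Σf=1+1+1+1+1+1=6
n=33: 33·1 11·3 3·11 1·33  f→[1+1+1+1]=4
q^34  k|34↦f(k): 1:1 2:1 17:1 34:1  a_34=4
n=35: 35·1 7·5 5·7 1·35  f→[1+1+1+1]=4
n=36: 1·36 2·18 3·12 4·9 6·6 9·4 12·3 18·2 36·1  f→[1+1+1+1+1+1+1+1+1]=9

2, 6, 4, 4, 4, 9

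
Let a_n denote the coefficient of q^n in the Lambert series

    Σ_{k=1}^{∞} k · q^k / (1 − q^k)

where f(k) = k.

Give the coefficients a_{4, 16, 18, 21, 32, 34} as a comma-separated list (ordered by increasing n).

7, 31, 39, 32, 63, 54

n=4: 4·1 2·2 1·4  f→[4+2+1]=7
n=16: 1·16 2·8 4·4 8·2 16·1  f→[1+2+4+8+16]=31
[q^18] f(1)=1,f(2)=2,f(3)=3,f(6)=6,f(9)=9,f(18)=18 ⇒ 39
n=21: 21·1 7·3 3·7 1·21  f→[21+7+3+1]=32
d|32:{32,16,8,4,2,1}  Σf=32+16+8+4+2+1=63
n=34: 34·1 17·2 2·17 1·34  f→[34+17+2+1]=54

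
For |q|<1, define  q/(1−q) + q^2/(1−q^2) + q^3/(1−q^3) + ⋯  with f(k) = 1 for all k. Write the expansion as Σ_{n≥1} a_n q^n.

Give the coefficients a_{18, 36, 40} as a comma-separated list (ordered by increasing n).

q^18  k|18↦f(k): 1:1 2:1 3:1 6:1 9:1 18:1  a_18=6
d|36:{36,18,12,9,6,4,3,2,1}  Σf=1+1+1+1+1+1+1+1+1=9
q^40  k|40↦f(k): 1:1 2:1 4:1 5:1 8:1 10:1 20:1 40:1  a_40=8

6, 9, 8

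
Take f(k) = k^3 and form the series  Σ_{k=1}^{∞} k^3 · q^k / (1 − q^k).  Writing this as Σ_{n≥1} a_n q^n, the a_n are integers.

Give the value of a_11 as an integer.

d|11:{11,1}  Σf=1331+1=1332

a_11 = 1332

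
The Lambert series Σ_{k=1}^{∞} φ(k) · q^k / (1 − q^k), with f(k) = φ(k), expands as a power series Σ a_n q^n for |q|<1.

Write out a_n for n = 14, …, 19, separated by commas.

d|14:{1,2,7,14}  Σφ=1+1+6+6=14
q^15  k|15↦φ(k): 15:8 5:4 3:2 1:1  a_15=15
n=16: 1·16 2·8 4·4 8·2 16·1  φ→[1+1+2+4+8]=16
d|17:{17,1}  Σφ=16+1=17
n=18: 18·1 9·2 6·3 3·6 2·9 1·18  φ→[6+6+2+2+1+1]=18
n=19: 1·19 19·1  φ→[1+18]=19

14, 15, 16, 17, 18, 19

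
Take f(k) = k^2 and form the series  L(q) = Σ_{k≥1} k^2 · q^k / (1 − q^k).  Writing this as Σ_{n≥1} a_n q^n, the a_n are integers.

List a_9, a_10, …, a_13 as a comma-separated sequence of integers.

91, 130, 122, 210, 170

q^9  k|9↦f(k): 1:1 3:9 9:81  a_9=91
d|10:{10,5,2,1}  Σf=100+25+4+1=130
[q^11] f(1)=1,f(11)=121 ⇒ 122
d|12:{12,6,4,3,2,1}  Σf=144+36+16+9+4+1=210
[q^13] f(13)=169,f(1)=1 ⇒ 170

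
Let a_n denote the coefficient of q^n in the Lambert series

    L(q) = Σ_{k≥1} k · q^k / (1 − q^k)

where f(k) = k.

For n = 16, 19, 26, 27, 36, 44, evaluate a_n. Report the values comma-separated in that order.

[q^16] f(1)=1,f(2)=2,f(4)=4,f(8)=8,f(16)=16 ⇒ 31
d|19:{19,1}  Σf=19+1=20
[q^26] f(1)=1,f(2)=2,f(13)=13,f(26)=26 ⇒ 42
q^27  k|27↦f(k): 27:27 9:9 3:3 1:1  a_27=40
n=36: 1·36 2·18 3·12 4·9 6·6 9·4 12·3 18·2 36·1  f→[1+2+3+4+6+9+12+18+36]=91
d|44:{44,22,11,4,2,1}  Σf=44+22+11+4+2+1=84

31, 20, 42, 40, 91, 84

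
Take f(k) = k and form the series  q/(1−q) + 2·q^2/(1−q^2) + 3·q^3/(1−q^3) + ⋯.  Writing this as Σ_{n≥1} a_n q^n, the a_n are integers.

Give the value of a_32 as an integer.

a_32 = 63

q^32  k|32↦f(k): 32:32 16:16 8:8 4:4 2:2 1:1  a_32=63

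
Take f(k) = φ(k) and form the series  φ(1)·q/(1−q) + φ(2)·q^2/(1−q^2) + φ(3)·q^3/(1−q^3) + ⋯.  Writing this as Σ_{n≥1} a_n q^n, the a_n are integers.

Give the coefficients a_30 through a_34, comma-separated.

q^30  k|30↦φ(k): 1:1 2:1 3:2 5:4 6:2 10:4 15:8 30:8  a_30=30
q^31  k|31↦φ(k): 1:1 31:30  a_31=31
q^32  k|32↦φ(k): 32:16 16:8 8:4 4:2 2:1 1:1  a_32=32
q^33  k|33↦φ(k): 1:1 3:2 11:10 33:20  a_33=33
n=34: 1·34 2·17 17·2 34·1  φ→[1+1+16+16]=34

30, 31, 32, 33, 34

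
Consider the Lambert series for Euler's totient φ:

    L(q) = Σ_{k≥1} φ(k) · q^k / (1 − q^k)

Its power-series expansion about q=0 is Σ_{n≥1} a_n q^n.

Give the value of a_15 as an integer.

d|15:{1,3,5,15}  Σφ=1+2+4+8=15

a_15 = 15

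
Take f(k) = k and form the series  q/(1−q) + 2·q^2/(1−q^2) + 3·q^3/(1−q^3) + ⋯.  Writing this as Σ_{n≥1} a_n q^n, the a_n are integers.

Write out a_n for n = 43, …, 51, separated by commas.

44, 84, 78, 72, 48, 124, 57, 93, 72

[q^43] f(43)=43,f(1)=1 ⇒ 44
n=44: 44·1 22·2 11·4 4·11 2·22 1·44  f→[44+22+11+4+2+1]=84
[q^45] f(45)=45,f(15)=15,f(9)=9,f(5)=5,f(3)=3,f(1)=1 ⇒ 78
n=46: 1·46 2·23 23·2 46·1  f→[1+2+23+46]=72
q^47  k|47↦f(k): 1:1 47:47  a_47=48
d|48:{48,24,16,12,8,6,4,3,2,1}  Σf=48+24+16+12+8+6+4+3+2+1=124
n=49: 1·49 7·7 49·1  f→[1+7+49]=57
d|50:{50,25,10,5,2,1}  Σf=50+25+10+5+2+1=93
[q^51] f(1)=1,f(3)=3,f(17)=17,f(51)=51 ⇒ 72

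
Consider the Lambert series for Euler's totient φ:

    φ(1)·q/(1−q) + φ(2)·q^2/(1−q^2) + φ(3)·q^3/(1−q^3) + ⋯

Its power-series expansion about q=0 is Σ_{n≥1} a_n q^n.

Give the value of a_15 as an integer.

q^15  k|15↦φ(k): 15:8 5:4 3:2 1:1  a_15=15

a_15 = 15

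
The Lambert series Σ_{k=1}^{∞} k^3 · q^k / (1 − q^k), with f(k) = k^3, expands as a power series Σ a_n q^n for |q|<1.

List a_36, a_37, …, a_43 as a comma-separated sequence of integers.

n=36: 36·1 18·2 12·3 9·4 6·6 4·9 3·12 2·18 1·36  f→[46656+5832+1728+729+216+64+27+8+1]=55261
q^37  k|37↦f(k): 1:1 37:50653  a_37=50654
n=38: 38·1 19·2 2·19 1·38  f→[54872+6859+8+1]=61740
d|39:{39,13,3,1}  Σf=59319+2197+27+1=61544
[q^40] f(40)=64000,f(20)=8000,f(10)=1000,f(8)=512,f(5)=125,f(4)=64,f(2)=8,f(1)=1 ⇒ 73710
q^41  k|41↦f(k): 1:1 41:68921  a_41=68922
[q^42] f(42)=74088,f(21)=9261,f(14)=2744,f(7)=343,f(6)=216,f(3)=27,f(2)=8,f(1)=1 ⇒ 86688
n=43: 43·1 1·43  f→[79507+1]=79508

55261, 50654, 61740, 61544, 73710, 68922, 86688, 79508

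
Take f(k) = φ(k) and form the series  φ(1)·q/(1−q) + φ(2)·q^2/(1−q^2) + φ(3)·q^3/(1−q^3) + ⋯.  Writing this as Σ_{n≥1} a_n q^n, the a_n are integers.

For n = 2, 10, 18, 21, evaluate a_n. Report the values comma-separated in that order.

d|2:{2,1}  Σφ=1+1=2
[q^10] φ(1)=1,φ(2)=1,φ(5)=4,φ(10)=4 ⇒ 10
[q^18] φ(1)=1,φ(2)=1,φ(3)=2,φ(6)=2,φ(9)=6,φ(18)=6 ⇒ 18
n=21: 1·21 3·7 7·3 21·1  φ→[1+2+6+12]=21

2, 10, 18, 21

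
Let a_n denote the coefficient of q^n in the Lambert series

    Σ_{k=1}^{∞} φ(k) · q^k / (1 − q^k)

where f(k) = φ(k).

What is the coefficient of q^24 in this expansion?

d|24:{1,2,3,4,6,8,12,24}  Σφ=1+1+2+2+2+4+4+8=24

a_24 = 24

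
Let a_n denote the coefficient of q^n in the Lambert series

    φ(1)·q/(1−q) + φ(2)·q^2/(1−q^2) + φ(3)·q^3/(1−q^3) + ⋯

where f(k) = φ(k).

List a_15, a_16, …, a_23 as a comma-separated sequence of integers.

d|15:{15,5,3,1}  Σφ=8+4+2+1=15
n=16: 1·16 2·8 4·4 8·2 16·1  φ→[1+1+2+4+8]=16
[q^17] φ(1)=1,φ(17)=16 ⇒ 17
q^18  k|18↦φ(k): 18:6 9:6 6:2 3:2 2:1 1:1  a_18=18
[q^19] φ(1)=1,φ(19)=18 ⇒ 19
q^20  k|20↦φ(k): 20:8 10:4 5:4 4:2 2:1 1:1  a_20=20
q^21  k|21↦φ(k): 1:1 3:2 7:6 21:12  a_21=21
d|22:{22,11,2,1}  Σφ=10+10+1+1=22
q^23  k|23↦φ(k): 1:1 23:22  a_23=23

15, 16, 17, 18, 19, 20, 21, 22, 23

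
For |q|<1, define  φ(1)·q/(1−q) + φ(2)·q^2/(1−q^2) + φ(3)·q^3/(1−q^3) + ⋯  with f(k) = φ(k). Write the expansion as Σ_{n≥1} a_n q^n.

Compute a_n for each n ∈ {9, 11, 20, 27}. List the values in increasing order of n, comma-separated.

q^9  k|9↦φ(k): 9:6 3:2 1:1  a_9=9
n=11: 1·11 11·1  φ→[1+10]=11
[q^20] φ(1)=1,φ(2)=1,φ(4)=2,φ(5)=4,φ(10)=4,φ(20)=8 ⇒ 20
n=27: 27·1 9·3 3·9 1·27  φ→[18+6+2+1]=27

9, 11, 20, 27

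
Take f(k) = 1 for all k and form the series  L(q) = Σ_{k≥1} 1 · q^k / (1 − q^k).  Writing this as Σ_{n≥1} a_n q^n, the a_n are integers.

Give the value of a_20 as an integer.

a_20 = 6

[q^20] f(20)=1,f(10)=1,f(5)=1,f(4)=1,f(2)=1,f(1)=1 ⇒ 6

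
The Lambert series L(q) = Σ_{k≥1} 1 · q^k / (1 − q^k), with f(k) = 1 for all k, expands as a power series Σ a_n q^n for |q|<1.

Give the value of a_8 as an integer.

a_8 = 4

d|8:{1,2,4,8}  Σf=1+1+1+1=4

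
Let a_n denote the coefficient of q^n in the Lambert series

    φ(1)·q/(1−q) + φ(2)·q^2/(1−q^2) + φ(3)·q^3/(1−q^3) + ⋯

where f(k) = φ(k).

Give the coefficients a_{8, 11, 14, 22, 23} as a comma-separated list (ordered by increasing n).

q^8  k|8↦φ(k): 8:4 4:2 2:1 1:1  a_8=8
[q^11] φ(11)=10,φ(1)=1 ⇒ 11
[q^14] φ(1)=1,φ(2)=1,φ(7)=6,φ(14)=6 ⇒ 14
n=22: 1·22 2·11 11·2 22·1  φ→[1+1+10+10]=22
[q^23] φ(23)=22,φ(1)=1 ⇒ 23

8, 11, 14, 22, 23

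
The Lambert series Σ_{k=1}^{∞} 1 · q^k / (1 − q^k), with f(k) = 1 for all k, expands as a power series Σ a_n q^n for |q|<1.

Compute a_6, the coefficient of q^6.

a_6 = 4

q^6  k|6↦f(k): 6:1 3:1 2:1 1:1  a_6=4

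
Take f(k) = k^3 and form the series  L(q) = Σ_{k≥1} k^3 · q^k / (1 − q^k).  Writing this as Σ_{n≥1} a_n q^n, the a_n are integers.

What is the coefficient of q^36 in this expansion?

a_36 = 55261

q^36  k|36↦f(k): 1:1 2:8 3:27 4:64 6:216 9:729 12:1728 18:5832 36:46656  a_36=55261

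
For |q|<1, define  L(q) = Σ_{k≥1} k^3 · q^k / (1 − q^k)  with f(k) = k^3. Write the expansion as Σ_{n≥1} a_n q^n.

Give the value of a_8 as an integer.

a_8 = 585

d|8:{8,4,2,1}  Σf=512+64+8+1=585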